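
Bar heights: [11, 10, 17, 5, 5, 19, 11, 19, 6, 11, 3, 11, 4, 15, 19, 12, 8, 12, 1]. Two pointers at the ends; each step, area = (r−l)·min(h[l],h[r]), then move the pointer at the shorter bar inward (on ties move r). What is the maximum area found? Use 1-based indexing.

l=1 r=19: min(11,1)*18=18 best=18 *, r--
l=1 r=18: min(11,12)*17=187 best=187 *, l++
l=2 r=18: min(10,12)*16=160 best=187, l++
l=3 r=18: min(17,12)*15=180 best=187, r--
l=3 r=17: min(17,8)*14=112 best=187, r--
l=3 r=16: min(17,12)*13=156 best=187, r--
l=3 r=15: min(17,19)*12=204 best=204 *, l++
l=4 r=15: min(5,19)*11=55 best=204, l++
l=5 r=15: min(5,19)*10=50 best=204, l++
l=6 r=15: min(19,19)*9=171 best=204, r--
l=6 r=14: min(19,15)*8=120 best=204, r--
l=6 r=13: min(19,4)*7=28 best=204, r--
l=6 r=12: min(19,11)*6=66 best=204, r--
l=6 r=11: min(19,3)*5=15 best=204, r--
l=6 r=10: min(19,11)*4=44 best=204, r--
l=6 r=9: min(19,6)*3=18 best=204, r--
l=6 r=8: min(19,19)*2=38 best=204, r--
l=6 r=7: min(19,11)*1=11 best=204, r--

max area = 204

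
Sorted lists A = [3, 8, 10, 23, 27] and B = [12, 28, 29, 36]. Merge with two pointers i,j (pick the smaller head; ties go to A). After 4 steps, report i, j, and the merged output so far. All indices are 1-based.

i=4, j=2, merged so far=[3, 8, 10, 12]

i=1 j=1: A[i]=3<=B[j]=12 take 3, i++
i=2 j=1: A[i]=8<=B[j]=12 take 8, i++
i=3 j=1: A[i]=10<=B[j]=12 take 10, i++
i=4 j=1: A[i]=23>B[j]=12 take 12, j++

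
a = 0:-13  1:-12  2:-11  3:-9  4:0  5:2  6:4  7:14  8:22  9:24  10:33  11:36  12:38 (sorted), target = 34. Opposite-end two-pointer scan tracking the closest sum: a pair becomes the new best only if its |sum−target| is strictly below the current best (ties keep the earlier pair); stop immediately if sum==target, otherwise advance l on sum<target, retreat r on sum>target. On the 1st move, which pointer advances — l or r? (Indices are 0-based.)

l

l=0 r=12: -13+38=25 d=9 *, l++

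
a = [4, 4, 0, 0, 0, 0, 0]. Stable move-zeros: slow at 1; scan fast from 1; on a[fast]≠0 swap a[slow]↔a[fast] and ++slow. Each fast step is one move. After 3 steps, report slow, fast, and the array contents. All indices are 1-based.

(s=1,f=1) a[fast]=4≠0 swap→a[1]=4 → slow++,fast++
(s=2,f=2) a[fast]=4≠0 swap→a[2]=4 → slow++,fast++
(s=3,f=3) a[fast]=0 → fast++

slow=3, fast=4, a=[4, 4, 0, 0, 0, 0, 0]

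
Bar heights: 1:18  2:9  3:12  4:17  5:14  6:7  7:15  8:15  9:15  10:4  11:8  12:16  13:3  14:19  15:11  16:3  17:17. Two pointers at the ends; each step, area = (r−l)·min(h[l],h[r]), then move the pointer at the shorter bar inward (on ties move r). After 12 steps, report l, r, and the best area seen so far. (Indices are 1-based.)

l=10, r=14, best area=272

[1,17] min(18,17)*16=272 best=272 * → r--
[1,16] min(18,3)*15=45 best=272 → r--
[1,15] min(18,11)*14=154 best=272 → r--
[1,14] min(18,19)*13=234 best=272 → l++
[2,14] min(9,19)*12=108 best=272 → l++
[3,14] min(12,19)*11=132 best=272 → l++
[4,14] min(17,19)*10=170 best=272 → l++
[5,14] min(14,19)*9=126 best=272 → l++
[6,14] min(7,19)*8=56 best=272 → l++
[7,14] min(15,19)*7=105 best=272 → l++
[8,14] min(15,19)*6=90 best=272 → l++
[9,14] min(15,19)*5=75 best=272 → l++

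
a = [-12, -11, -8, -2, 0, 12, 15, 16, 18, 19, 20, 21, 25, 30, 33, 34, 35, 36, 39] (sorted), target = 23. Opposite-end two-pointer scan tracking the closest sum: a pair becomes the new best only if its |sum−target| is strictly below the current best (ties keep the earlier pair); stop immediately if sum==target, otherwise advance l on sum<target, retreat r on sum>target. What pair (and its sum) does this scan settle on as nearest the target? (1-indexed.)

pair (-12, 35) with sum 23 (|Δ|=0)

l=1 r=19: -12+39=27 d=4 *, r--
l=1 r=18: -12+36=24 d=1 *, r--
l=1 r=17: -12+35=23 d=0 *, stop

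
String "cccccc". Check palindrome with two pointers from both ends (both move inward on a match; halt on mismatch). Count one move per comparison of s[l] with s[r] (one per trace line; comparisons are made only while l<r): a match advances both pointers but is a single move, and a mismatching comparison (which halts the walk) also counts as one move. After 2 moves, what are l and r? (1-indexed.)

l=3, r=4

l=1 r=6: 'c'=='c', l++,r--
l=2 r=5: 'c'=='c', l++,r--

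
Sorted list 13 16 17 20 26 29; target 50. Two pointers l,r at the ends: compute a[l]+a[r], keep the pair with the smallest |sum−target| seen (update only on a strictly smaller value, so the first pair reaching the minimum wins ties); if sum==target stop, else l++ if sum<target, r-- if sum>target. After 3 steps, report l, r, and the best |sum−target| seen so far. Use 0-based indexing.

l=0 r=5: 13+29=42 d=8 *, l++
l=1 r=5: 16+29=45 d=5 *, l++
l=2 r=5: 17+29=46 d=4 *, l++

l=3, r=5, best |Δ|=4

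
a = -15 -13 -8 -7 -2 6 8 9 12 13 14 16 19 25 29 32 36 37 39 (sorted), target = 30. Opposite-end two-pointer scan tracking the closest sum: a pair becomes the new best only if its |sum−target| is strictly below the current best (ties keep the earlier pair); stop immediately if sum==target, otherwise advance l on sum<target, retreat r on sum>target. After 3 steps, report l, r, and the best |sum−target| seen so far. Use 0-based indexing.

l=2, r=17, best |Δ|=1

l=0 r=18: -15+39=24 d=6 *, l++
l=1 r=18: -13+39=26 d=4 *, l++
l=2 r=18: -8+39=31 d=1 *, r--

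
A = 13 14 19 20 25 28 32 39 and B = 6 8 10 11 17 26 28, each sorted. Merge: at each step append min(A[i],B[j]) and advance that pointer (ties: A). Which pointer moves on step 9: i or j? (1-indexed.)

i=1 j=1: A[i]=13>B[j]=6 take 6, j++
i=1 j=2: A[i]=13>B[j]=8 take 8, j++
i=1 j=3: A[i]=13>B[j]=10 take 10, j++
i=1 j=4: A[i]=13>B[j]=11 take 11, j++
i=1 j=5: A[i]=13<=B[j]=17 take 13, i++
i=2 j=5: A[i]=14<=B[j]=17 take 14, i++
i=3 j=5: A[i]=19>B[j]=17 take 17, j++
i=3 j=6: A[i]=19<=B[j]=26 take 19, i++
i=4 j=6: A[i]=20<=B[j]=26 take 20, i++

i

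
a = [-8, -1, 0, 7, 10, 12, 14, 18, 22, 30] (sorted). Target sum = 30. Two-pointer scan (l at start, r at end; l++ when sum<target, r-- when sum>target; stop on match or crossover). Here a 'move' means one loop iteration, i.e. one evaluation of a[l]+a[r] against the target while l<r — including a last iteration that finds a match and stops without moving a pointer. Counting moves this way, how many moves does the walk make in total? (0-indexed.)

l=0 r=9: -8+30=22 <30, l++
l=1 r=9: -1+30=29 <30, l++
l=2 r=9: 0+30=30, found

3 moves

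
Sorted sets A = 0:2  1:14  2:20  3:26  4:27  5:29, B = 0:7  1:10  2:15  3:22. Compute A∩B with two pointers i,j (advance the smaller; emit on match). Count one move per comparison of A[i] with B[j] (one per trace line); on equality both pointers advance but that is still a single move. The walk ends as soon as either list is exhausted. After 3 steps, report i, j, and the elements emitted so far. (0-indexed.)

i=1, j=2, emitted=[]

i=0 j=0: 2<7, i++
i=1 j=0: 14>7, j++
i=1 j=1: 14>10, j++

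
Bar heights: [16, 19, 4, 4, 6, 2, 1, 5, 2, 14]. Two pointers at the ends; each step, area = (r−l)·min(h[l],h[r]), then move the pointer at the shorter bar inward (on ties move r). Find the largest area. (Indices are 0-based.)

[0,9] min(16,14)*9=126 best=126 * → r--
[0,8] min(16,2)*8=16 best=126 → r--
[0,7] min(16,5)*7=35 best=126 → r--
[0,6] min(16,1)*6=6 best=126 → r--
[0,5] min(16,2)*5=10 best=126 → r--
[0,4] min(16,6)*4=24 best=126 → r--
[0,3] min(16,4)*3=12 best=126 → r--
[0,2] min(16,4)*2=8 best=126 → r--
[0,1] min(16,19)*1=16 best=126 → l++

max area = 126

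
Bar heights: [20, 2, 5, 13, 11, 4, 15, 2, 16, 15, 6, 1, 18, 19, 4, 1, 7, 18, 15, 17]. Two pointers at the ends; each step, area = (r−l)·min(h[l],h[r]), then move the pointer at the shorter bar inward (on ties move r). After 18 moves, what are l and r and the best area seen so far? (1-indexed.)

l=1, r=2, best area=323

l=1 r=20: min(20,17)*19=323 best=323 *, r--
l=1 r=19: min(20,15)*18=270 best=323, r--
l=1 r=18: min(20,18)*17=306 best=323, r--
l=1 r=17: min(20,7)*16=112 best=323, r--
l=1 r=16: min(20,1)*15=15 best=323, r--
l=1 r=15: min(20,4)*14=56 best=323, r--
l=1 r=14: min(20,19)*13=247 best=323, r--
l=1 r=13: min(20,18)*12=216 best=323, r--
l=1 r=12: min(20,1)*11=11 best=323, r--
l=1 r=11: min(20,6)*10=60 best=323, r--
l=1 r=10: min(20,15)*9=135 best=323, r--
l=1 r=9: min(20,16)*8=128 best=323, r--
l=1 r=8: min(20,2)*7=14 best=323, r--
l=1 r=7: min(20,15)*6=90 best=323, r--
l=1 r=6: min(20,4)*5=20 best=323, r--
l=1 r=5: min(20,11)*4=44 best=323, r--
l=1 r=4: min(20,13)*3=39 best=323, r--
l=1 r=3: min(20,5)*2=10 best=323, r--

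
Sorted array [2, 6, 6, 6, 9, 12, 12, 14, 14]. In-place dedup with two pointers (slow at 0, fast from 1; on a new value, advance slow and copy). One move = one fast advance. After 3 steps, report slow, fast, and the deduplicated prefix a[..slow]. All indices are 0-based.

slow=1, fast=4, prefix=[2, 6]

slow=0 fast=1: a[fast]=6≠a[slow]=2 write a[1]=6, slow++,fast++
slow=1 fast=2: a[fast]=6=a[slow] dup, fast++
slow=1 fast=3: a[fast]=6=a[slow] dup, fast++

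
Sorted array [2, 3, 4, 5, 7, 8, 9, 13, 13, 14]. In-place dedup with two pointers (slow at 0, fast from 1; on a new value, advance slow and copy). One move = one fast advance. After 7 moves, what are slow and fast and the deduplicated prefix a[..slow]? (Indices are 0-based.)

slow=0 fast=1: a[fast]=3≠a[slow]=2 write a[1]=3, slow++,fast++
slow=1 fast=2: a[fast]=4≠a[slow]=3 write a[2]=4, slow++,fast++
slow=2 fast=3: a[fast]=5≠a[slow]=4 write a[3]=5, slow++,fast++
slow=3 fast=4: a[fast]=7≠a[slow]=5 write a[4]=7, slow++,fast++
slow=4 fast=5: a[fast]=8≠a[slow]=7 write a[5]=8, slow++,fast++
slow=5 fast=6: a[fast]=9≠a[slow]=8 write a[6]=9, slow++,fast++
slow=6 fast=7: a[fast]=13≠a[slow]=9 write a[7]=13, slow++,fast++

slow=7, fast=8, prefix=[2, 3, 4, 5, 7, 8, 9, 13]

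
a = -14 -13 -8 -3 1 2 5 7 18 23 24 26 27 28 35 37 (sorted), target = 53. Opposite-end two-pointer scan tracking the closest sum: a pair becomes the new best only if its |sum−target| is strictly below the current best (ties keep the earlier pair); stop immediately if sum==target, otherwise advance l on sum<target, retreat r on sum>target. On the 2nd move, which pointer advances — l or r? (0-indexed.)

l=0 r=15: -14+37=23 d=30 *, l++
l=1 r=15: -13+37=24 d=29 *, l++

l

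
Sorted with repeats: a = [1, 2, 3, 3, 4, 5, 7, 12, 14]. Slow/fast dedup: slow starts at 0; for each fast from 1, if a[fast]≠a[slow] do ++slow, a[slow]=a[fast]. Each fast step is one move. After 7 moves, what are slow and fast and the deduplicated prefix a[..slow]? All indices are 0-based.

slow=6, fast=8, prefix=[1, 2, 3, 4, 5, 7, 12]

(s=0,f=1) a[fast]=2≠a[slow]=1 write a[1]=2 → slow++,fast++
(s=1,f=2) a[fast]=3≠a[slow]=2 write a[2]=3 → slow++,fast++
(s=2,f=3) a[fast]=3=a[slow] dup → fast++
(s=2,f=4) a[fast]=4≠a[slow]=3 write a[3]=4 → slow++,fast++
(s=3,f=5) a[fast]=5≠a[slow]=4 write a[4]=5 → slow++,fast++
(s=4,f=6) a[fast]=7≠a[slow]=5 write a[5]=7 → slow++,fast++
(s=5,f=7) a[fast]=12≠a[slow]=7 write a[6]=12 → slow++,fast++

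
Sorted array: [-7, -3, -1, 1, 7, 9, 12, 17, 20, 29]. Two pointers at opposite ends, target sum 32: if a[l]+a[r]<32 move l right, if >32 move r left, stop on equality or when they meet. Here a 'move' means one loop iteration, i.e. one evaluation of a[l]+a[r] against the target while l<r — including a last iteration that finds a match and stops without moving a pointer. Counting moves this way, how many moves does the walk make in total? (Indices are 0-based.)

l=0 r=9: -7+29=22 <32, l++
l=1 r=9: -3+29=26 <32, l++
l=2 r=9: -1+29=28 <32, l++
l=3 r=9: 1+29=30 <32, l++
l=4 r=9: 7+29=36 >32, r--
l=4 r=8: 7+20=27 <32, l++
l=5 r=8: 9+20=29 <32, l++
l=6 r=8: 12+20=32, found

8 moves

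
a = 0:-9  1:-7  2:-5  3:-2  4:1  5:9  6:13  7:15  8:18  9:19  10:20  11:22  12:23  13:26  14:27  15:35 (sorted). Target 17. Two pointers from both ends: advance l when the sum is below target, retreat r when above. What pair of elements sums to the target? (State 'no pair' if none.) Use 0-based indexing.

l=0 r=15: -9+35=26 >17, r--
l=0 r=14: -9+27=18 >17, r--
l=0 r=13: -9+26=17, found

(-9, 26)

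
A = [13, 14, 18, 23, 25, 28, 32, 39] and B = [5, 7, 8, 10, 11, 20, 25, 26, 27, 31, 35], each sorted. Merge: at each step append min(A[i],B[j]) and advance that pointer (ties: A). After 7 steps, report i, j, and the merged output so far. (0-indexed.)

i=2, j=5, merged so far=[5, 7, 8, 10, 11, 13, 14]

[i=0,j=0] A[i]=13>B[j]=5 take 5 → j++
[i=0,j=1] A[i]=13>B[j]=7 take 7 → j++
[i=0,j=2] A[i]=13>B[j]=8 take 8 → j++
[i=0,j=3] A[i]=13>B[j]=10 take 10 → j++
[i=0,j=4] A[i]=13>B[j]=11 take 11 → j++
[i=0,j=5] A[i]=13<=B[j]=20 take 13 → i++
[i=1,j=5] A[i]=14<=B[j]=20 take 14 → i++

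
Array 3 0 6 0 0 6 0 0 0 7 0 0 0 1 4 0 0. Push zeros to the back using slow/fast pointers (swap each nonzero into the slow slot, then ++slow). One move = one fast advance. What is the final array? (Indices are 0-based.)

(s=0,f=0) a[fast]=3≠0 swap→a[0]=3 → slow++,fast++
(s=1,f=1) a[fast]=0 → fast++
(s=1,f=2) a[fast]=6≠0 swap→a[1]=6 → slow++,fast++
(s=2,f=3) a[fast]=0 → fast++
(s=2,f=4) a[fast]=0 → fast++
(s=2,f=5) a[fast]=6≠0 swap→a[2]=6 → slow++,fast++
(s=3,f=6) a[fast]=0 → fast++
(s=3,f=7) a[fast]=0 → fast++
(s=3,f=8) a[fast]=0 → fast++
(s=3,f=9) a[fast]=7≠0 swap→a[3]=7 → slow++,fast++
(s=4,f=10) a[fast]=0 → fast++
(s=4,f=11) a[fast]=0 → fast++
(s=4,f=12) a[fast]=0 → fast++
(s=4,f=13) a[fast]=1≠0 swap→a[4]=1 → slow++,fast++
(s=5,f=14) a[fast]=4≠0 swap→a[5]=4 → slow++,fast++
(s=6,f=15) a[fast]=0 → fast++
(s=6,f=16) a[fast]=0 → fast++

[3, 6, 6, 7, 1, 4, 0, 0, 0, 0, 0, 0, 0, 0, 0, 0, 0]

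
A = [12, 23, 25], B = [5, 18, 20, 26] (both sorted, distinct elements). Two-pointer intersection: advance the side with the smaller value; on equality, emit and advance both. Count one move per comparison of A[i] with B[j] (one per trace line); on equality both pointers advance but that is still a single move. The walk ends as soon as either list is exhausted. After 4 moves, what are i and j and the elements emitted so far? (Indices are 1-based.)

i=2, j=4, emitted=[]

i=1 j=1: 12>5, j++
i=1 j=2: 12<18, i++
i=2 j=2: 23>18, j++
i=2 j=3: 23>20, j++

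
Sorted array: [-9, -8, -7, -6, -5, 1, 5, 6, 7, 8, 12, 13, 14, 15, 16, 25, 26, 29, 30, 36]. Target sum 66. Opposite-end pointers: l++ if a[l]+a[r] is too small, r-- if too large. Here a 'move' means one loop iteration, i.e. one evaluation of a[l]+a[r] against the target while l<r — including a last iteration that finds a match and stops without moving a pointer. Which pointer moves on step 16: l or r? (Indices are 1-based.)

[1,20] -9+36=27 <66 → l++
[2,20] -8+36=28 <66 → l++
[3,20] -7+36=29 <66 → l++
[4,20] -6+36=30 <66 → l++
[5,20] -5+36=31 <66 → l++
[6,20] 1+36=37 <66 → l++
[7,20] 5+36=41 <66 → l++
[8,20] 6+36=42 <66 → l++
[9,20] 7+36=43 <66 → l++
[10,20] 8+36=44 <66 → l++
[11,20] 12+36=48 <66 → l++
[12,20] 13+36=49 <66 → l++
[13,20] 14+36=50 <66 → l++
[14,20] 15+36=51 <66 → l++
[15,20] 16+36=52 <66 → l++
[16,20] 25+36=61 <66 → l++

l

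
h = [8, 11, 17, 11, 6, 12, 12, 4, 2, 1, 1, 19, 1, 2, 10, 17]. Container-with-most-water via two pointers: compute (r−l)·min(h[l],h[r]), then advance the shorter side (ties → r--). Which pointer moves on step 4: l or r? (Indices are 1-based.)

l=1 r=16: min(8,17)*15=120 best=120 *, l++
l=2 r=16: min(11,17)*14=154 best=154 *, l++
l=3 r=16: min(17,17)*13=221 best=221 *, r--
l=3 r=15: min(17,10)*12=120 best=221, r--

r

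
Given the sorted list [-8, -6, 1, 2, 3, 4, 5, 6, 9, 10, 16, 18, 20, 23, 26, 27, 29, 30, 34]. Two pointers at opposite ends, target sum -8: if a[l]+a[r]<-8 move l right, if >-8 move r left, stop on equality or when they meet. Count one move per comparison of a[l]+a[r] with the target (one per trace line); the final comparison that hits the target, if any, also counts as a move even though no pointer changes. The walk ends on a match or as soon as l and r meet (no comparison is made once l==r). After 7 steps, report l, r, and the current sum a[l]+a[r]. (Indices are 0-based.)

l=0 r=18: -8+34=26 >-8, r--
l=0 r=17: -8+30=22 >-8, r--
l=0 r=16: -8+29=21 >-8, r--
l=0 r=15: -8+27=19 >-8, r--
l=0 r=14: -8+26=18 >-8, r--
l=0 r=13: -8+23=15 >-8, r--
l=0 r=12: -8+20=12 >-8, r--

l=0, r=11, sum=10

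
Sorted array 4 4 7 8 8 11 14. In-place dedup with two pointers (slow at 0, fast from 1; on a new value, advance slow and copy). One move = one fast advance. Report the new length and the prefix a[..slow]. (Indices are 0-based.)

length 5; prefix = [4, 7, 8, 11, 14]

slow=0 fast=1: a[fast]=4=a[slow] dup, fast++
slow=0 fast=2: a[fast]=7≠a[slow]=4 write a[1]=7, slow++,fast++
slow=1 fast=3: a[fast]=8≠a[slow]=7 write a[2]=8, slow++,fast++
slow=2 fast=4: a[fast]=8=a[slow] dup, fast++
slow=2 fast=5: a[fast]=11≠a[slow]=8 write a[3]=11, slow++,fast++
slow=3 fast=6: a[fast]=14≠a[slow]=11 write a[4]=14, slow++,fast++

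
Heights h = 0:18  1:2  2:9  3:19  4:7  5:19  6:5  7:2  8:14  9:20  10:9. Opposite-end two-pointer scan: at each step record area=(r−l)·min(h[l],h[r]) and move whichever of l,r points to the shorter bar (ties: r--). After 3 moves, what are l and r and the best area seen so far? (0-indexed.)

l=2, r=9, best area=162

l=0 r=10: min(18,9)*10=90 best=90 *, r--
l=0 r=9: min(18,20)*9=162 best=162 *, l++
l=1 r=9: min(2,20)*8=16 best=162, l++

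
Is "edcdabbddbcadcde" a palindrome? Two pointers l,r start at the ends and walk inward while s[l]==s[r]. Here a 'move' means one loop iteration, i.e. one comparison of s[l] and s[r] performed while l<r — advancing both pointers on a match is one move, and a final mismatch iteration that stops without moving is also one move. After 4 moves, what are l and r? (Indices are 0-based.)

l=4, r=11

[0,15] 'e'=='e' → l++,r--
[1,14] 'd'=='d' → l++,r--
[2,13] 'c'=='c' → l++,r--
[3,12] 'd'=='d' → l++,r--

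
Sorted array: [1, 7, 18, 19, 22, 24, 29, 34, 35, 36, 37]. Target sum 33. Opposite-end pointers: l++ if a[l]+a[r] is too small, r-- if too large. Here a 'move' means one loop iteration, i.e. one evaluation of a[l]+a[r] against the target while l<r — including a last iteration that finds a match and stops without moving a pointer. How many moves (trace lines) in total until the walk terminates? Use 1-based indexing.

10 moves

[1,11] 1+37=38 >33 → r--
[1,10] 1+36=37 >33 → r--
[1,9] 1+35=36 >33 → r--
[1,8] 1+34=35 >33 → r--
[1,7] 1+29=30 <33 → l++
[2,7] 7+29=36 >33 → r--
[2,6] 7+24=31 <33 → l++
[3,6] 18+24=42 >33 → r--
[3,5] 18+22=40 >33 → r--
[3,4] 18+19=37 >33 → r--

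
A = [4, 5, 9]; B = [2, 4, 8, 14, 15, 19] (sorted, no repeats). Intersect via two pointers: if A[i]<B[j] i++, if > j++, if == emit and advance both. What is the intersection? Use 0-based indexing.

[i=0,j=0] 4>2 → j++
[i=0,j=1] 4==4 emit → i++,j++
[i=1,j=2] 5<8 → i++
[i=2,j=2] 9>8 → j++
[i=2,j=3] 9<14 → i++

intersection = [4]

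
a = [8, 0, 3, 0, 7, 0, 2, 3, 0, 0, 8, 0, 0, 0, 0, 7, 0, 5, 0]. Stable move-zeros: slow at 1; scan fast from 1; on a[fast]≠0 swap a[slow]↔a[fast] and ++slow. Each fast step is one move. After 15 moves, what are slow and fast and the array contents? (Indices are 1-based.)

slow=7, fast=16, a=[8, 3, 7, 2, 3, 8, 0, 0, 0, 0, 0, 0, 0, 0, 0, 7, 0, 5, 0]

slow=1 fast=1: a[fast]=8≠0 swap→a[1]=8, slow++,fast++
slow=2 fast=2: a[fast]=0, fast++
slow=2 fast=3: a[fast]=3≠0 swap→a[2]=3, slow++,fast++
slow=3 fast=4: a[fast]=0, fast++
slow=3 fast=5: a[fast]=7≠0 swap→a[3]=7, slow++,fast++
slow=4 fast=6: a[fast]=0, fast++
slow=4 fast=7: a[fast]=2≠0 swap→a[4]=2, slow++,fast++
slow=5 fast=8: a[fast]=3≠0 swap→a[5]=3, slow++,fast++
slow=6 fast=9: a[fast]=0, fast++
slow=6 fast=10: a[fast]=0, fast++
slow=6 fast=11: a[fast]=8≠0 swap→a[6]=8, slow++,fast++
slow=7 fast=12: a[fast]=0, fast++
slow=7 fast=13: a[fast]=0, fast++
slow=7 fast=14: a[fast]=0, fast++
slow=7 fast=15: a[fast]=0, fast++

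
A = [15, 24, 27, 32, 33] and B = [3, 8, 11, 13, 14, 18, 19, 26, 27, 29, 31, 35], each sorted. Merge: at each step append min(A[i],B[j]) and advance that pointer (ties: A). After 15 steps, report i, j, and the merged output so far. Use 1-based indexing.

i=5, j=12, merged so far=[3, 8, 11, 13, 14, 15, 18, 19, 24, 26, 27, 27, 29, 31, 32]

[i=1,j=1] A[i]=15>B[j]=3 take 3 → j++
[i=1,j=2] A[i]=15>B[j]=8 take 8 → j++
[i=1,j=3] A[i]=15>B[j]=11 take 11 → j++
[i=1,j=4] A[i]=15>B[j]=13 take 13 → j++
[i=1,j=5] A[i]=15>B[j]=14 take 14 → j++
[i=1,j=6] A[i]=15<=B[j]=18 take 15 → i++
[i=2,j=6] A[i]=24>B[j]=18 take 18 → j++
[i=2,j=7] A[i]=24>B[j]=19 take 19 → j++
[i=2,j=8] A[i]=24<=B[j]=26 take 24 → i++
[i=3,j=8] A[i]=27>B[j]=26 take 26 → j++
[i=3,j=9] A[i]=27<=B[j]=27 take 27 → i++
[i=4,j=9] A[i]=32>B[j]=27 take 27 → j++
[i=4,j=10] A[i]=32>B[j]=29 take 29 → j++
[i=4,j=11] A[i]=32>B[j]=31 take 31 → j++
[i=4,j=12] A[i]=32<=B[j]=35 take 32 → i++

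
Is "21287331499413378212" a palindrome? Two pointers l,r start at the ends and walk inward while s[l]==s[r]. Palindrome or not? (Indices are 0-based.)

[0,19] '2'=='2' → l++,r--
[1,18] '1'=='1' → l++,r--
[2,17] '2'=='2' → l++,r--
[3,16] '8'=='8' → l++,r--
[4,15] '7'=='7' → l++,r--
[5,14] '3'=='3' → l++,r--
[6,13] '3'=='3' → l++,r--
[7,12] '1'=='1' → l++,r--
[8,11] '4'=='4' → l++,r--
[9,10] '9'=='9' → l++,r--

palindrome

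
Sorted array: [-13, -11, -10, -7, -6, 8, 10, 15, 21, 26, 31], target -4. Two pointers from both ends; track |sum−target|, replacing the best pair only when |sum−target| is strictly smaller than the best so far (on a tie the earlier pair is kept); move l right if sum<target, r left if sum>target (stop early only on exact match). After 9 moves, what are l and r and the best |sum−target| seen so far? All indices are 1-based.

l=4, r=5, best |Δ|=1

l=1 r=11: -13+31=18 d=22 *, r--
l=1 r=10: -13+26=13 d=17 *, r--
l=1 r=9: -13+21=8 d=12 *, r--
l=1 r=8: -13+15=2 d=6 *, r--
l=1 r=7: -13+10=-3 d=1 *, r--
l=1 r=6: -13+8=-5 d=1, l++
l=2 r=6: -11+8=-3 d=1, r--
l=2 r=5: -11+-6=-17 d=13, l++
l=3 r=5: -10+-6=-16 d=12, l++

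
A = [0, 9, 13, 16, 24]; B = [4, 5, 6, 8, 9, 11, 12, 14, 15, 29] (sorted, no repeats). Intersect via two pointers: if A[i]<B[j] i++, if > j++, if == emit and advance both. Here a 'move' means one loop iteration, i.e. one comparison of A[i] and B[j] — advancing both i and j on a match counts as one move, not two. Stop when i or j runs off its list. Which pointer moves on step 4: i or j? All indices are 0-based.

j

i=0 j=0: 0<4, i++
i=1 j=0: 9>4, j++
i=1 j=1: 9>5, j++
i=1 j=2: 9>6, j++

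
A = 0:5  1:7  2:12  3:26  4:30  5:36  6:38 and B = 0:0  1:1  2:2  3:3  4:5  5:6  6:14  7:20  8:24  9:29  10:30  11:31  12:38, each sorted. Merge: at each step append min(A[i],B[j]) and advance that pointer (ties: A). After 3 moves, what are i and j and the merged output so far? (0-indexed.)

[i=0,j=0] A[i]=5>B[j]=0 take 0 → j++
[i=0,j=1] A[i]=5>B[j]=1 take 1 → j++
[i=0,j=2] A[i]=5>B[j]=2 take 2 → j++

i=0, j=3, merged so far=[0, 1, 2]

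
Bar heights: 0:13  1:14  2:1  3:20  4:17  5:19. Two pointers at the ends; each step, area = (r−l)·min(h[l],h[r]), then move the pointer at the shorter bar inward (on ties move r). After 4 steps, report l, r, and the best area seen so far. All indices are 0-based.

l=3, r=4, best area=65

l=0 r=5: min(13,19)*5=65 best=65 *, l++
l=1 r=5: min(14,19)*4=56 best=65, l++
l=2 r=5: min(1,19)*3=3 best=65, l++
l=3 r=5: min(20,19)*2=38 best=65, r--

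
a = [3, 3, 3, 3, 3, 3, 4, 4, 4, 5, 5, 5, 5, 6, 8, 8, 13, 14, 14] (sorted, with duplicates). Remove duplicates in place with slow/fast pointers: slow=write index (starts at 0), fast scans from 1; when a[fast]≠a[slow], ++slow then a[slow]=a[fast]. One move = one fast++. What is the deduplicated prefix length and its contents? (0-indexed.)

length 7; prefix = [3, 4, 5, 6, 8, 13, 14]

slow=0 fast=1: a[fast]=3=a[slow] dup, fast++
slow=0 fast=2: a[fast]=3=a[slow] dup, fast++
slow=0 fast=3: a[fast]=3=a[slow] dup, fast++
slow=0 fast=4: a[fast]=3=a[slow] dup, fast++
slow=0 fast=5: a[fast]=3=a[slow] dup, fast++
slow=0 fast=6: a[fast]=4≠a[slow]=3 write a[1]=4, slow++,fast++
slow=1 fast=7: a[fast]=4=a[slow] dup, fast++
slow=1 fast=8: a[fast]=4=a[slow] dup, fast++
slow=1 fast=9: a[fast]=5≠a[slow]=4 write a[2]=5, slow++,fast++
slow=2 fast=10: a[fast]=5=a[slow] dup, fast++
slow=2 fast=11: a[fast]=5=a[slow] dup, fast++
slow=2 fast=12: a[fast]=5=a[slow] dup, fast++
slow=2 fast=13: a[fast]=6≠a[slow]=5 write a[3]=6, slow++,fast++
slow=3 fast=14: a[fast]=8≠a[slow]=6 write a[4]=8, slow++,fast++
slow=4 fast=15: a[fast]=8=a[slow] dup, fast++
slow=4 fast=16: a[fast]=13≠a[slow]=8 write a[5]=13, slow++,fast++
slow=5 fast=17: a[fast]=14≠a[slow]=13 write a[6]=14, slow++,fast++
slow=6 fast=18: a[fast]=14=a[slow] dup, fast++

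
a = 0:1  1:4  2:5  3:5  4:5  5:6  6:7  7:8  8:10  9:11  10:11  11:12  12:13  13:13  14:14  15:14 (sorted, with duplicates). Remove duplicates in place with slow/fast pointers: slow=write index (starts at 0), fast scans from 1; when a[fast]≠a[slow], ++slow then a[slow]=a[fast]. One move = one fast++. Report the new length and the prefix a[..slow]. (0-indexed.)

length 11; prefix = [1, 4, 5, 6, 7, 8, 10, 11, 12, 13, 14]

slow=0 fast=1: a[fast]=4≠a[slow]=1 write a[1]=4, slow++,fast++
slow=1 fast=2: a[fast]=5≠a[slow]=4 write a[2]=5, slow++,fast++
slow=2 fast=3: a[fast]=5=a[slow] dup, fast++
slow=2 fast=4: a[fast]=5=a[slow] dup, fast++
slow=2 fast=5: a[fast]=6≠a[slow]=5 write a[3]=6, slow++,fast++
slow=3 fast=6: a[fast]=7≠a[slow]=6 write a[4]=7, slow++,fast++
slow=4 fast=7: a[fast]=8≠a[slow]=7 write a[5]=8, slow++,fast++
slow=5 fast=8: a[fast]=10≠a[slow]=8 write a[6]=10, slow++,fast++
slow=6 fast=9: a[fast]=11≠a[slow]=10 write a[7]=11, slow++,fast++
slow=7 fast=10: a[fast]=11=a[slow] dup, fast++
slow=7 fast=11: a[fast]=12≠a[slow]=11 write a[8]=12, slow++,fast++
slow=8 fast=12: a[fast]=13≠a[slow]=12 write a[9]=13, slow++,fast++
slow=9 fast=13: a[fast]=13=a[slow] dup, fast++
slow=9 fast=14: a[fast]=14≠a[slow]=13 write a[10]=14, slow++,fast++
slow=10 fast=15: a[fast]=14=a[slow] dup, fast++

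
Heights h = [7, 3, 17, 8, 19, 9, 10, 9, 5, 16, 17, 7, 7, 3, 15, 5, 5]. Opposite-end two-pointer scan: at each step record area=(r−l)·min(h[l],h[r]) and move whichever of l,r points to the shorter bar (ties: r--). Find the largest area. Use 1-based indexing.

max area = 180

l=1 r=17: min(7,5)*16=80 best=80 *, r--
l=1 r=16: min(7,5)*15=75 best=80, r--
l=1 r=15: min(7,15)*14=98 best=98 *, l++
l=2 r=15: min(3,15)*13=39 best=98, l++
l=3 r=15: min(17,15)*12=180 best=180 *, r--
l=3 r=14: min(17,3)*11=33 best=180, r--
l=3 r=13: min(17,7)*10=70 best=180, r--
l=3 r=12: min(17,7)*9=63 best=180, r--
l=3 r=11: min(17,17)*8=136 best=180, r--
l=3 r=10: min(17,16)*7=112 best=180, r--
l=3 r=9: min(17,5)*6=30 best=180, r--
l=3 r=8: min(17,9)*5=45 best=180, r--
l=3 r=7: min(17,10)*4=40 best=180, r--
l=3 r=6: min(17,9)*3=27 best=180, r--
l=3 r=5: min(17,19)*2=34 best=180, l++
l=4 r=5: min(8,19)*1=8 best=180, l++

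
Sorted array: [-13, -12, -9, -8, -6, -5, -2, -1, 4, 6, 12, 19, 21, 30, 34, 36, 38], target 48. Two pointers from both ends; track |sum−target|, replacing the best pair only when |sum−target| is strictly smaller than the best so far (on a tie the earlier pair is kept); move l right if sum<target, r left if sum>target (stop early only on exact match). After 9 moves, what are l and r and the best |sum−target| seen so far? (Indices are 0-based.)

l=9, r=16, best |Δ|=6

[0,16] -13+38=25 d=23 * → l++
[1,16] -12+38=26 d=22 * → l++
[2,16] -9+38=29 d=19 * → l++
[3,16] -8+38=30 d=18 * → l++
[4,16] -6+38=32 d=16 * → l++
[5,16] -5+38=33 d=15 * → l++
[6,16] -2+38=36 d=12 * → l++
[7,16] -1+38=37 d=11 * → l++
[8,16] 4+38=42 d=6 * → l++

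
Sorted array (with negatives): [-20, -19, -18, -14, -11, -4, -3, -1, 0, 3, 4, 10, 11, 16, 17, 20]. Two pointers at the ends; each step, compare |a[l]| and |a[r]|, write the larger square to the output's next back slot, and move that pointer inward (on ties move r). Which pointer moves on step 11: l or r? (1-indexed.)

[1,16] |-20|<=|20| out[16]=400 → r--
[1,15] |-20|>|17| out[15]=400 → l++
[2,15] |-19|>|17| out[14]=361 → l++
[3,15] |-18|>|17| out[13]=324 → l++
[4,15] |-14|<=|17| out[12]=289 → r--
[4,14] |-14|<=|16| out[11]=256 → r--
[4,13] |-14|>|11| out[10]=196 → l++
[5,13] |-11|<=|11| out[9]=121 → r--
[5,12] |-11|>|10| out[8]=121 → l++
[6,12] |-4|<=|10| out[7]=100 → r--
[6,11] |-4|<=|4| out[6]=16 → r--

r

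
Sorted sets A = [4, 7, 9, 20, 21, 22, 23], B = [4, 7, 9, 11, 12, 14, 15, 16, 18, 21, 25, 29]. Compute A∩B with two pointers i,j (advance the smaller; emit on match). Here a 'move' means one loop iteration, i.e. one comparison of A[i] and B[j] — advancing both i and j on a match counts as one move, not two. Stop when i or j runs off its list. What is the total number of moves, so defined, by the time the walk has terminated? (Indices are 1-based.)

[i=1,j=1] 4==4 emit → i++,j++
[i=2,j=2] 7==7 emit → i++,j++
[i=3,j=3] 9==9 emit → i++,j++
[i=4,j=4] 20>11 → j++
[i=4,j=5] 20>12 → j++
[i=4,j=6] 20>14 → j++
[i=4,j=7] 20>15 → j++
[i=4,j=8] 20>16 → j++
[i=4,j=9] 20>18 → j++
[i=4,j=10] 20<21 → i++
[i=5,j=10] 21==21 emit → i++,j++
[i=6,j=11] 22<25 → i++
[i=7,j=11] 23<25 → i++

13 moves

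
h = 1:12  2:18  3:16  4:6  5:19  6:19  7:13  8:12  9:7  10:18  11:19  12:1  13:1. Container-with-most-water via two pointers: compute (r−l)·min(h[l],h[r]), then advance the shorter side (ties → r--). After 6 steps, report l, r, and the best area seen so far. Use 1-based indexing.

l=5, r=11, best area=162

l=1 r=13: min(12,1)*12=12 best=12 *, r--
l=1 r=12: min(12,1)*11=11 best=12, r--
l=1 r=11: min(12,19)*10=120 best=120 *, l++
l=2 r=11: min(18,19)*9=162 best=162 *, l++
l=3 r=11: min(16,19)*8=128 best=162, l++
l=4 r=11: min(6,19)*7=42 best=162, l++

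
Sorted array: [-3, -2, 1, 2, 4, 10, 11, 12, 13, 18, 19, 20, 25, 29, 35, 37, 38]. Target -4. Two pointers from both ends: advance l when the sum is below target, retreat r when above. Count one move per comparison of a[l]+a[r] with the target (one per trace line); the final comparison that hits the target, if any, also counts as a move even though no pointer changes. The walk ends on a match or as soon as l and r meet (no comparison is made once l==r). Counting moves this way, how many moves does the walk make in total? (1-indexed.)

l=1 r=17: -3+38=35 >-4, r--
l=1 r=16: -3+37=34 >-4, r--
l=1 r=15: -3+35=32 >-4, r--
l=1 r=14: -3+29=26 >-4, r--
l=1 r=13: -3+25=22 >-4, r--
l=1 r=12: -3+20=17 >-4, r--
l=1 r=11: -3+19=16 >-4, r--
l=1 r=10: -3+18=15 >-4, r--
l=1 r=9: -3+13=10 >-4, r--
l=1 r=8: -3+12=9 >-4, r--
l=1 r=7: -3+11=8 >-4, r--
l=1 r=6: -3+10=7 >-4, r--
l=1 r=5: -3+4=1 >-4, r--
l=1 r=4: -3+2=-1 >-4, r--
l=1 r=3: -3+1=-2 >-4, r--
l=1 r=2: -3+-2=-5 <-4, l++

16 moves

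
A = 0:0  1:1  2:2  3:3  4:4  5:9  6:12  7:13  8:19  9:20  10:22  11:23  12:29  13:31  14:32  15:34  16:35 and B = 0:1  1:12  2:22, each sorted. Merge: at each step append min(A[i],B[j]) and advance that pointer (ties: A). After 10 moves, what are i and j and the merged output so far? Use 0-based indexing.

i=8, j=2, merged so far=[0, 1, 1, 2, 3, 4, 9, 12, 12, 13]

i=0 j=0: A[i]=0<=B[j]=1 take 0, i++
i=1 j=0: A[i]=1<=B[j]=1 take 1, i++
i=2 j=0: A[i]=2>B[j]=1 take 1, j++
i=2 j=1: A[i]=2<=B[j]=12 take 2, i++
i=3 j=1: A[i]=3<=B[j]=12 take 3, i++
i=4 j=1: A[i]=4<=B[j]=12 take 4, i++
i=5 j=1: A[i]=9<=B[j]=12 take 9, i++
i=6 j=1: A[i]=12<=B[j]=12 take 12, i++
i=7 j=1: A[i]=13>B[j]=12 take 12, j++
i=7 j=2: A[i]=13<=B[j]=22 take 13, i++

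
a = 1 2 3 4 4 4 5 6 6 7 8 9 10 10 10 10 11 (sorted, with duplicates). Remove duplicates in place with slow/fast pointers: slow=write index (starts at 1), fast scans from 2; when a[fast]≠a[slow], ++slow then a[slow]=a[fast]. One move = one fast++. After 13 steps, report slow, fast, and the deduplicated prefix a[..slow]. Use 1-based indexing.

(s=1,f=2) a[fast]=2≠a[slow]=1 write a[2]=2 → slow++,fast++
(s=2,f=3) a[fast]=3≠a[slow]=2 write a[3]=3 → slow++,fast++
(s=3,f=4) a[fast]=4≠a[slow]=3 write a[4]=4 → slow++,fast++
(s=4,f=5) a[fast]=4=a[slow] dup → fast++
(s=4,f=6) a[fast]=4=a[slow] dup → fast++
(s=4,f=7) a[fast]=5≠a[slow]=4 write a[5]=5 → slow++,fast++
(s=5,f=8) a[fast]=6≠a[slow]=5 write a[6]=6 → slow++,fast++
(s=6,f=9) a[fast]=6=a[slow] dup → fast++
(s=6,f=10) a[fast]=7≠a[slow]=6 write a[7]=7 → slow++,fast++
(s=7,f=11) a[fast]=8≠a[slow]=7 write a[8]=8 → slow++,fast++
(s=8,f=12) a[fast]=9≠a[slow]=8 write a[9]=9 → slow++,fast++
(s=9,f=13) a[fast]=10≠a[slow]=9 write a[10]=10 → slow++,fast++
(s=10,f=14) a[fast]=10=a[slow] dup → fast++

slow=10, fast=15, prefix=[1, 2, 3, 4, 5, 6, 7, 8, 9, 10]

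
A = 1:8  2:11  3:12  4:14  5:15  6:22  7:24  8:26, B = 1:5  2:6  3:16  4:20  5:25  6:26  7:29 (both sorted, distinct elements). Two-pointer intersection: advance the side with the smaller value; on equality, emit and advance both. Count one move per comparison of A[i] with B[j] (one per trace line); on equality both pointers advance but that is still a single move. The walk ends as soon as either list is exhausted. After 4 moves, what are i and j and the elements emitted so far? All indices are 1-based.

i=3, j=3, emitted=[]

[i=1,j=1] 8>5 → j++
[i=1,j=2] 8>6 → j++
[i=1,j=3] 8<16 → i++
[i=2,j=3] 11<16 → i++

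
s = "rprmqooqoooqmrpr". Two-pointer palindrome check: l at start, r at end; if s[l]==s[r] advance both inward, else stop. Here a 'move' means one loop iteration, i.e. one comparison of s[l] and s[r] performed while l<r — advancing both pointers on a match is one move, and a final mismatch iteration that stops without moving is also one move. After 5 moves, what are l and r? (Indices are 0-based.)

l=5, r=10

l=0 r=15: 'r'=='r', l++,r--
l=1 r=14: 'p'=='p', l++,r--
l=2 r=13: 'r'=='r', l++,r--
l=3 r=12: 'm'=='m', l++,r--
l=4 r=11: 'q'=='q', l++,r--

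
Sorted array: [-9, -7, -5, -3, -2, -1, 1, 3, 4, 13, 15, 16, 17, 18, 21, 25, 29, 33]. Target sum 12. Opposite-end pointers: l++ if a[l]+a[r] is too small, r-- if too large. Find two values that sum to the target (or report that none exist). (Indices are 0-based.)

(-9, 21)

l=0 r=17: -9+33=24 >12, r--
l=0 r=16: -9+29=20 >12, r--
l=0 r=15: -9+25=16 >12, r--
l=0 r=14: -9+21=12, found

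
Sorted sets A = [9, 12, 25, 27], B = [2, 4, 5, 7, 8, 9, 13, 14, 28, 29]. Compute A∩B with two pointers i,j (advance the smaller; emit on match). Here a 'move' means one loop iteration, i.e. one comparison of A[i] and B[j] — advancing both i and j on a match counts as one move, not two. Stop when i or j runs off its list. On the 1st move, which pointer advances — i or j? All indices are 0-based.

j

i=0 j=0: 9>2, j++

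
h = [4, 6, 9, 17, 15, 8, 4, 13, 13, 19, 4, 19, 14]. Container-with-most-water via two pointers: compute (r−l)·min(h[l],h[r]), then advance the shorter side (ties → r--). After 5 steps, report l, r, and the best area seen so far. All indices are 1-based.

[1,13] min(4,14)*12=48 best=48 * → l++
[2,13] min(6,14)*11=66 best=66 * → l++
[3,13] min(9,14)*10=90 best=90 * → l++
[4,13] min(17,14)*9=126 best=126 * → r--
[4,12] min(17,19)*8=136 best=136 * → l++

l=5, r=12, best area=136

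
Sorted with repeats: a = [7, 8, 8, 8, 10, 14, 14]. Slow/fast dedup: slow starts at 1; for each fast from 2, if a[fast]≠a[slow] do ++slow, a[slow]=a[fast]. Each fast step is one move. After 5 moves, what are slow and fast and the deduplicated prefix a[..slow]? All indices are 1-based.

slow=1 fast=2: a[fast]=8≠a[slow]=7 write a[2]=8, slow++,fast++
slow=2 fast=3: a[fast]=8=a[slow] dup, fast++
slow=2 fast=4: a[fast]=8=a[slow] dup, fast++
slow=2 fast=5: a[fast]=10≠a[slow]=8 write a[3]=10, slow++,fast++
slow=3 fast=6: a[fast]=14≠a[slow]=10 write a[4]=14, slow++,fast++

slow=4, fast=7, prefix=[7, 8, 10, 14]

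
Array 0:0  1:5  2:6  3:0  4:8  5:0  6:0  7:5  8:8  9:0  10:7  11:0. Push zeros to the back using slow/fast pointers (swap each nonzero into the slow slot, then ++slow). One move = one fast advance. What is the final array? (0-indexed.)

[5, 6, 8, 5, 8, 7, 0, 0, 0, 0, 0, 0]

(s=0,f=0) a[fast]=0 → fast++
(s=0,f=1) a[fast]=5≠0 swap→a[0]=5 → slow++,fast++
(s=1,f=2) a[fast]=6≠0 swap→a[1]=6 → slow++,fast++
(s=2,f=3) a[fast]=0 → fast++
(s=2,f=4) a[fast]=8≠0 swap→a[2]=8 → slow++,fast++
(s=3,f=5) a[fast]=0 → fast++
(s=3,f=6) a[fast]=0 → fast++
(s=3,f=7) a[fast]=5≠0 swap→a[3]=5 → slow++,fast++
(s=4,f=8) a[fast]=8≠0 swap→a[4]=8 → slow++,fast++
(s=5,f=9) a[fast]=0 → fast++
(s=5,f=10) a[fast]=7≠0 swap→a[5]=7 → slow++,fast++
(s=6,f=11) a[fast]=0 → fast++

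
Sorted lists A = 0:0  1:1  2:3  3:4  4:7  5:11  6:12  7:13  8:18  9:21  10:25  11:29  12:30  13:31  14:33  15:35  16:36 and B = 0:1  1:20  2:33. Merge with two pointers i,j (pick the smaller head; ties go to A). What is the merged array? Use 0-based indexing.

[i=0,j=0] A[i]=0<=B[j]=1 take 0 → i++
[i=1,j=0] A[i]=1<=B[j]=1 take 1 → i++
[i=2,j=0] A[i]=3>B[j]=1 take 1 → j++
[i=2,j=1] A[i]=3<=B[j]=20 take 3 → i++
[i=3,j=1] A[i]=4<=B[j]=20 take 4 → i++
[i=4,j=1] A[i]=7<=B[j]=20 take 7 → i++
[i=5,j=1] A[i]=11<=B[j]=20 take 11 → i++
[i=6,j=1] A[i]=12<=B[j]=20 take 12 → i++
[i=7,j=1] A[i]=13<=B[j]=20 take 13 → i++
[i=8,j=1] A[i]=18<=B[j]=20 take 18 → i++
[i=9,j=1] A[i]=21>B[j]=20 take 20 → j++
[i=9,j=2] A[i]=21<=B[j]=33 take 21 → i++
[i=10,j=2] A[i]=25<=B[j]=33 take 25 → i++
[i=11,j=2] A[i]=29<=B[j]=33 take 29 → i++
[i=12,j=2] A[i]=30<=B[j]=33 take 30 → i++
[i=13,j=2] A[i]=31<=B[j]=33 take 31 → i++
[i=14,j=2] A[i]=33<=B[j]=33 take 33 → i++
[i=15,j=2] A[i]=35>B[j]=33 take 33 → j++
[i=15,j=3] B done, take A[i]=35 → i++
[i=16,j=3] B done, take A[i]=36 → i++

[0, 1, 1, 3, 4, 7, 11, 12, 13, 18, 20, 21, 25, 29, 30, 31, 33, 33, 35, 36]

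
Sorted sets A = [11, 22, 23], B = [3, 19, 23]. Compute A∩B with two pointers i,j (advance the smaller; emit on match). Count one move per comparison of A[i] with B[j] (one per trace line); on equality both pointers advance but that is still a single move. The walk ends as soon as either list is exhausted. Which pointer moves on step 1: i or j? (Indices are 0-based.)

j

[i=0,j=0] 11>3 → j++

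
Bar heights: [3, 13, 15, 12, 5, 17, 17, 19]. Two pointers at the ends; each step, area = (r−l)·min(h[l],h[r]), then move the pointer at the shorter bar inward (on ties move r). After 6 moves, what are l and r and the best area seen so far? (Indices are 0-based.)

l=0 r=7: min(3,19)*7=21 best=21 *, l++
l=1 r=7: min(13,19)*6=78 best=78 *, l++
l=2 r=7: min(15,19)*5=75 best=78, l++
l=3 r=7: min(12,19)*4=48 best=78, l++
l=4 r=7: min(5,19)*3=15 best=78, l++
l=5 r=7: min(17,19)*2=34 best=78, l++

l=6, r=7, best area=78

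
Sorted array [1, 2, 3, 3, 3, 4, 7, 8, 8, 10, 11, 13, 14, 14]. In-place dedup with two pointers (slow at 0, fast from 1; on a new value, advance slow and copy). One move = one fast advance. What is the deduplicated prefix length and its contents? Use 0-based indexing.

slow=0 fast=1: a[fast]=2≠a[slow]=1 write a[1]=2, slow++,fast++
slow=1 fast=2: a[fast]=3≠a[slow]=2 write a[2]=3, slow++,fast++
slow=2 fast=3: a[fast]=3=a[slow] dup, fast++
slow=2 fast=4: a[fast]=3=a[slow] dup, fast++
slow=2 fast=5: a[fast]=4≠a[slow]=3 write a[3]=4, slow++,fast++
slow=3 fast=6: a[fast]=7≠a[slow]=4 write a[4]=7, slow++,fast++
slow=4 fast=7: a[fast]=8≠a[slow]=7 write a[5]=8, slow++,fast++
slow=5 fast=8: a[fast]=8=a[slow] dup, fast++
slow=5 fast=9: a[fast]=10≠a[slow]=8 write a[6]=10, slow++,fast++
slow=6 fast=10: a[fast]=11≠a[slow]=10 write a[7]=11, slow++,fast++
slow=7 fast=11: a[fast]=13≠a[slow]=11 write a[8]=13, slow++,fast++
slow=8 fast=12: a[fast]=14≠a[slow]=13 write a[9]=14, slow++,fast++
slow=9 fast=13: a[fast]=14=a[slow] dup, fast++

length 10; prefix = [1, 2, 3, 4, 7, 8, 10, 11, 13, 14]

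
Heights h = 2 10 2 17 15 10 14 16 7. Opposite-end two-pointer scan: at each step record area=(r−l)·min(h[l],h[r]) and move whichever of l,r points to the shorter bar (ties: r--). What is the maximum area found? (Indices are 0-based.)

[0,8] min(2,7)*8=16 best=16 * → l++
[1,8] min(10,7)*7=49 best=49 * → r--
[1,7] min(10,16)*6=60 best=60 * → l++
[2,7] min(2,16)*5=10 best=60 → l++
[3,7] min(17,16)*4=64 best=64 * → r--
[3,6] min(17,14)*3=42 best=64 → r--
[3,5] min(17,10)*2=20 best=64 → r--
[3,4] min(17,15)*1=15 best=64 → r--

max area = 64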